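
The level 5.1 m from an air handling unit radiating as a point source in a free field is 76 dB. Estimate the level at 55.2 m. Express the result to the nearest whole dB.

Spherical spreading from a point source gives a 20·log₁₀(r₂/r₁) drop.
L₂ = 76 − 20·log₁₀(55.2/5.1) = 76 − 20.687 = 55.31 dB.

55 dB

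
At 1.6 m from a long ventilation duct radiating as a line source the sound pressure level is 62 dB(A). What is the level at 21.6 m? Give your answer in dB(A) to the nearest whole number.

51 dB(A)

Line-source attenuation: ΔL = 10·log₁₀(r₂/r₁) = 10·log₁₀(21.6/1.6) = 11.303 dB.
L₂ = 62 − 10·log₁₀(21.6/1.6) = 62 − 11.303 = 50.70 dB(A).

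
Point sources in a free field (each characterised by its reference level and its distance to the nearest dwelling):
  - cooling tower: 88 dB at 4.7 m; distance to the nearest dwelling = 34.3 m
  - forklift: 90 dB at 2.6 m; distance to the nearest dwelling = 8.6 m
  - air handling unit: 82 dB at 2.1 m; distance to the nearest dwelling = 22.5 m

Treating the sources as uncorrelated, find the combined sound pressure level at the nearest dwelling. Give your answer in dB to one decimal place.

80.2 dB

Propagate each source to the receiver with L = L_ref − 20·log₁₀(r/r_ref), then add intensities.
cooling tower: 88 − 20·log₁₀(34.3/4.7) = 88 − 17.26 = 70.74 dB.
forklift: 90 − 20·log₁₀(8.6/2.6) = 90 − 10.39 = 79.61 dB.
air handling unit: 82 − 20·log₁₀(22.5/2.1) = 82 − 20.60 = 61.40 dB.
Σ 10^(L/10) = 1.046e+08 → L_total = 10·log₁₀(1.046e+08) = 80.20 dB.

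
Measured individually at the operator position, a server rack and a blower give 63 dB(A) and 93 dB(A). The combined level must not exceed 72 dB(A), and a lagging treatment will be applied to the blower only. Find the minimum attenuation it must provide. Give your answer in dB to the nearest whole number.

The untreated sources together contribute 10^(63/10) = 1.995e+06, i.e. 63.00 dB(A).
The limit corresponds to 10^(72/10) = 1.585e+07; subtracting the fixed part leaves 1.385e+07 for the blower, i.e. 71.42 dB(A).
So the blower must be reduced from 93 to 71.42 dB(A): IL = 21.58 dB.

22 dB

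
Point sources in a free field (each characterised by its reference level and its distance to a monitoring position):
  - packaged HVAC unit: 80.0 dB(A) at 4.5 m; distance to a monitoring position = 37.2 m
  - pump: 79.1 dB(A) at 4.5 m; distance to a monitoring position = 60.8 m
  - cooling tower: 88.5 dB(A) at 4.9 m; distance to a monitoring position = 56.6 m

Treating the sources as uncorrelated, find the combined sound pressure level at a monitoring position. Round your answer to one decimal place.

Apply inverse-square spreading to bring every level to the receiver, then sum 10^(L/10).
packaged HVAC unit: 80.0 − 20·log₁₀(37.2/4.5) = 80.0 − 18.35 = 61.65 dB(A).
pump: 79.1 − 20·log₁₀(60.8/4.5) = 79.1 − 22.61 = 56.49 dB(A).
cooling tower: 88.5 − 20·log₁₀(56.6/4.9) = 88.5 − 21.25 = 67.25 dB(A).
Σ 10^(L/10) = 7.214e+06 → L_total = 10·log₁₀(7.214e+06) = 68.58 dB(A).

68.6 dB(A)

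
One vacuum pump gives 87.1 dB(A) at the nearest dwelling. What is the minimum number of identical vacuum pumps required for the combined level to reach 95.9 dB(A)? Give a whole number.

The shortfall is 95.9 − 87.1 = 8.8 dB, and N units add 10·log₁₀ N, so need 10·log₁₀ N ≥ 8.8.
N ≥ 10^(8.8/10) = 7.586, so N = 8.

8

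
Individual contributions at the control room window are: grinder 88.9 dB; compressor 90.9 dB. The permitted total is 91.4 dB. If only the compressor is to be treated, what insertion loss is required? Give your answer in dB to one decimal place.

The untreated sources together contribute 10^(88.9/10) = 7.762e+08, i.e. 88.90 dB.
To meet 91.4 dB overall, the treated compressor may contribute at most 10^(91.4/10) − 7.762e+08 = 6.041e+08, i.e. 87.81 dB.
So the compressor must be reduced from 90.9 to 87.81 dB: IL = 3.09 dB.

3.1 dB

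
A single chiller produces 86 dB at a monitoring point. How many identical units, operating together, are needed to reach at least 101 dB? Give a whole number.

32

Need L₁ + 10·log₁₀ N ≥ 101, i.e. log₁₀ N ≥ 1.50.
N ≥ 10^(15.0/10) = 31.623, so N = 32.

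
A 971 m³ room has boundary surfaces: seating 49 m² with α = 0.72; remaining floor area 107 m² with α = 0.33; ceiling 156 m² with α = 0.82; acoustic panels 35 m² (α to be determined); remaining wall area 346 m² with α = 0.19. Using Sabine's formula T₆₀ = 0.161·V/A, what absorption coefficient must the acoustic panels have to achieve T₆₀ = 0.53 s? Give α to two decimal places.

Required total absorption A = 0.161·971/0.53 = 294.96 m².
Absorption from the other surfaces = 49·0.72 + 107·0.33 + 156·0.82 + 346·0.19 = 264.25 m², so the acoustic panels must supply 30.71 m² over 35 m².
α = 30.71/35 = 0.878.

0.88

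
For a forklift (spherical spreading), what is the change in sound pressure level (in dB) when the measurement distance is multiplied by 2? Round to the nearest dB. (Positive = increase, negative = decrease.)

Point-source spreading: ΔL = −20·log₁₀(r₂/r₁).
ΔL = −20·log₁₀(2) = -6.02 dB.

-6 dB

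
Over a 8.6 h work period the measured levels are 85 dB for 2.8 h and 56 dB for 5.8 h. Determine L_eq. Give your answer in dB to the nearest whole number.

The energy average is taken in the linear domain: L_eq = 10·log₁₀[(Σ tᵢ·10^(Lᵢ/10))/T], T = 8.6 h.
Σ tᵢ·10^(Lᵢ/10) = 2.8·10^(85/10) + 5.8·10^(56/10) = 8.877e+08.
L_eq = 10·log₁₀(8.877e+08/8.6) = 80.14 dB.

80 dB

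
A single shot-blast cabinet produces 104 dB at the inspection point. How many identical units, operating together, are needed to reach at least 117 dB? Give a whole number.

20

The shortfall is 117 − 104 = 13.0 dB, and N units add 10·log₁₀ N, so need 10·log₁₀ N ≥ 13.0.
N ≥ 10^(13.0/10) = 19.953, so N = 20.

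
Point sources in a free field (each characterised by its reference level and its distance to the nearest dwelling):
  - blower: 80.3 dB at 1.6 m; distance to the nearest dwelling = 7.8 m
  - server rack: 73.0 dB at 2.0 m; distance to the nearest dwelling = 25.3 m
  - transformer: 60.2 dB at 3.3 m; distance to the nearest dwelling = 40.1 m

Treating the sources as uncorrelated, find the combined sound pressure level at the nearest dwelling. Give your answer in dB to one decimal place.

66.7 dB

Apply inverse-square spreading to bring every level to the receiver, then sum 10^(L/10).
blower: 80.3 − 20·log₁₀(7.8/1.6) = 80.3 − 13.76 = 66.54 dB.
server rack: 73.0 − 20·log₁₀(25.3/2.0) = 73.0 − 22.04 = 50.96 dB.
transformer: 60.2 − 20·log₁₀(40.1/3.3) = 60.2 − 21.69 = 38.51 dB.
Σ 10^(L/10) = 4.640e+06 → L_total = 10·log₁₀(4.640e+06) = 66.67 dB.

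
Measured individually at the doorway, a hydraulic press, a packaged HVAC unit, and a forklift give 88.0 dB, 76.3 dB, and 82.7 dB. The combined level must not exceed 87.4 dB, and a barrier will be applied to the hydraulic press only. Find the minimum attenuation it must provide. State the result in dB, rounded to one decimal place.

2.9 dB

Fixed contribution from the other sources: Σ 10^(L/10) = 10^(76.3/10) + 10^(82.7/10) = 2.289e+08 (83.60 dB).
The limit corresponds to 10^(87.4/10) = 5.495e+08; subtracting the fixed part leaves 3.207e+08 for the hydraulic press, i.e. 85.06 dB.
Required insertion loss = 88.0 − 85.06 = 2.94 dB.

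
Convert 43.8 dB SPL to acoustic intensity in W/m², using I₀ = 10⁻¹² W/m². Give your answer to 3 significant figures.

I = I₀·10^(L/10) = 10⁻¹² × 10^(43.8/10) = 10^(-7.620).

2.40e-08 W/m²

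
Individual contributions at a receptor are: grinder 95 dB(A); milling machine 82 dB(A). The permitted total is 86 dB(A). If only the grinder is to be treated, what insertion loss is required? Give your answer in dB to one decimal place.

11.2 dB

Fixed contribution from the other source: Σ 10^(L/10) = 10^(82/10) = 1.585e+08 (82.00 dB(A)).
To meet 86 dB(A) overall, the treated grinder may contribute at most 10^(86/10) − 1.585e+08 = 2.396e+08, i.e. 83.80 dB(A).
So the grinder must be reduced from 95 to 83.80 dB(A): IL = 11.20 dB.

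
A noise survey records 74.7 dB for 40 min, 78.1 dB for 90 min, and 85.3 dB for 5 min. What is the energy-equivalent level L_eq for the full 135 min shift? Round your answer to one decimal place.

78.1 dB

Weight each interval's intensity by its duration and average over T = 135 min:
Σ tᵢ·10^(Lᵢ/10) = 40·10^(74.7/10) + 90·10^(78.1/10) + 5·10^(85.3/10) = 8.686e+09.
L_eq = 10·log₁₀(8.686e+09/135) = 78.08 dB.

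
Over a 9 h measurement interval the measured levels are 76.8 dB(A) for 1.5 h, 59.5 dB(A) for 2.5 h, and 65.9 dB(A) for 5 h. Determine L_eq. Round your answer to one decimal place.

70.2 dB(A)

L_eq = 10·log₁₀[(1/T)·Σ tᵢ·10^(Lᵢ/10)] with T = 9 h.
Σ tᵢ·10^(Lᵢ/10) = 1.5·10^(76.8/10) + 2.5·10^(59.5/10) + 5·10^(65.9/10) = 9.347e+07.
L_eq = 10·log₁₀(9.347e+07/9) = 70.16 dB(A).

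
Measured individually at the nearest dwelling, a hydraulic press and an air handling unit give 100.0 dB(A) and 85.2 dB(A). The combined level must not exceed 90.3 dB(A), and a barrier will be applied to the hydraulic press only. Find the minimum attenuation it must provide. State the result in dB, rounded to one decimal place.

11.3 dB

The untreated sources together contribute 10^(85.2/10) = 3.311e+08, i.e. 85.20 dB(A).
The limit corresponds to 10^(90.3/10) = 1.072e+09; subtracting the fixed part leaves 7.404e+08 for the hydraulic press, i.e. 88.69 dB(A).
Required insertion loss = 100.0 − 88.69 = 11.31 dB.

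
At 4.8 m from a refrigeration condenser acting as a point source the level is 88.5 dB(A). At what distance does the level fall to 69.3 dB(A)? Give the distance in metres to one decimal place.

Point-source spreading drops the level by 20·log₁₀(r₂/r₁); inverting, r₂/r₁ = 10^(ΔL/20).
r₂ = 4.8·10^((88.5−69.3)/20) = 4.8·10^(19.2/20) = 43.78 m.

43.8 m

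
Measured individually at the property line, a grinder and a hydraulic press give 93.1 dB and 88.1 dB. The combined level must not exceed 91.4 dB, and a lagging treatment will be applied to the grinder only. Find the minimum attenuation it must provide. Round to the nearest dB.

The untreated sources together contribute 10^(88.1/10) = 6.457e+08, i.e. 88.10 dB.
The limit corresponds to 10^(91.4/10) = 1.380e+09; subtracting the fixed part leaves 7.347e+08 for the grinder, i.e. 88.66 dB.
So the grinder must be reduced from 93.1 to 88.66 dB: IL = 4.44 dB.

4 dB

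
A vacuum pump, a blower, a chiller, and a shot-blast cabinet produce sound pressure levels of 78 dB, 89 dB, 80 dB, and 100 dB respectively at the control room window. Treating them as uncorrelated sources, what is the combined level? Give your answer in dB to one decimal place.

100.4 dB

For uncorrelated sources the intensities add, so convert each level to linear form, sum, and take 10·log₁₀ of the total.
Σ 10^(L/10) = 10^(78/10) + 10^(89/10) + 10^(80/10) + 10^(100/10) = 1.096e+10.
L_total = 10·log₁₀(1.096e+10) = 100.40 dB.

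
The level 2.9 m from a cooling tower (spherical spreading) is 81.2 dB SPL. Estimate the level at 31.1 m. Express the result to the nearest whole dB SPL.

Spherical spreading from a point source gives a 20·log₁₀(r₂/r₁) drop.
L₂ = 81.2 − 20·log₁₀(31.1/2.9) = 81.2 − 20.607 = 60.59 dB SPL.

61 dB SPL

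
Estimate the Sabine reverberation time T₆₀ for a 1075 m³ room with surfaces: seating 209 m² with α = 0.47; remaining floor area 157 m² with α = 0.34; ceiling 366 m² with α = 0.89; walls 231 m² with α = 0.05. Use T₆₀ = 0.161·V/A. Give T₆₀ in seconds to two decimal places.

Summing Sᵢαᵢ: 209·0.47 + 157·0.34 + 366·0.89 + 231·0.05 = 488.90 m².
T₆₀ = 0.161·V/A = 0.161·1075/488.90 = 0.354 s.

0.35 s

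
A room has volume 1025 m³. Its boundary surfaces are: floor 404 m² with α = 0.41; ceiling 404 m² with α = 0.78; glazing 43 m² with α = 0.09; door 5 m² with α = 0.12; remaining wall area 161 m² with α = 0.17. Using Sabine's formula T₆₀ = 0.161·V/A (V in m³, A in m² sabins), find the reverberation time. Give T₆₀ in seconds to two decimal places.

A = Σ Sᵢαᵢ = 404·0.41 + 404·0.78 + 43·0.09 + 5·0.12 + 161·0.17 = 512.60 m².
T₆₀ = 0.161 × 1025 / 512.60 = 0.322 s.

0.32 s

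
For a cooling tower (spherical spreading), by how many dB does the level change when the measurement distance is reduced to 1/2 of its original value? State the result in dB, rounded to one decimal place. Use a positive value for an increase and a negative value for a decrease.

+6.0 dB

A point source loses 6 dB per doubling of distance; generally ΔL = −20·log₁₀(r₂/r₁).
ΔL = −20·log₁₀(0.5) = +6.02 dB.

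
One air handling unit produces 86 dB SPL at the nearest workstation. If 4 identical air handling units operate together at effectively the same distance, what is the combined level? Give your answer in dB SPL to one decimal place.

N identical incoherent sources raise the level by 10·log₁₀ N.
L_total = 86 + 10·log₁₀(4) = 86 + 6.021 = 92.02 dB SPL.

92.0 dB SPL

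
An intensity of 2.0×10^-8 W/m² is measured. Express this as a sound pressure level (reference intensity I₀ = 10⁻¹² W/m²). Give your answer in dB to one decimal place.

I/I₀ = 2.0×10^-8/10⁻¹² = 2.0×10^4, and L = 10·log₁₀(I/I₀).
L = 10·(0.3010 + 4) = 43.01 dB.

43.0 dB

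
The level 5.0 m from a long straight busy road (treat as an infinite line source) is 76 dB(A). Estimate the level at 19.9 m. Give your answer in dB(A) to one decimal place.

70.0 dB(A)

Cylindrical spreading from a line source gives a 10·log₁₀(r₂/r₁) drop.
L₂ = 76 − 10·log₁₀(19.9/5.0) = 76 − 5.999 = 70.00 dB(A).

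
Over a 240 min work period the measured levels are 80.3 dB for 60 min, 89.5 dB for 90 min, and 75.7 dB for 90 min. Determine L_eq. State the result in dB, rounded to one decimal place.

85.7 dB

The energy average is taken in the linear domain: L_eq = 10·log₁₀[(Σ tᵢ·10^(Lᵢ/10))/T], T = 240 min.
Σ tᵢ·10^(Lᵢ/10) = 60·10^(80.3/10) + 90·10^(89.5/10) + 90·10^(75.7/10) = 8.999e+10.
L_eq = 10·log₁₀(8.999e+10/240) = 85.74 dB.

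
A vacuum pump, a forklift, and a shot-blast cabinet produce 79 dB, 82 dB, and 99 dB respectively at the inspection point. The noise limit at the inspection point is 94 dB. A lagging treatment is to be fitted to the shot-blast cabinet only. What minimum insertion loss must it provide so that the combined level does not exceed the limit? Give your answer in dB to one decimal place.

Everything except the shot-blast cabinet sums to 10^(79/10) + 10^(82/10) = 2.379e+08 in linear terms, 83.76 dB.
To meet 94 dB overall, the treated shot-blast cabinet may contribute at most 10^(94/10) − 2.379e+08 = 2.274e+09, i.e. 93.57 dB.
So the shot-blast cabinet must be reduced from 99 to 93.57 dB: IL = 5.43 dB.

5.4 dB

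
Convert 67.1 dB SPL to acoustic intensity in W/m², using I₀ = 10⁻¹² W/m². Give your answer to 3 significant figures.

5.13e-06 W/m²

I = I₀·10^(L/10) = 10⁻¹² × 10^(67.1/10) = 10^(-5.290).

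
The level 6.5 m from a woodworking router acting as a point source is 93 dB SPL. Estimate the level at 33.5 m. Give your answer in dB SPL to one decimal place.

78.8 dB SPL

Spherical spreading from a point source gives a 20·log₁₀(r₂/r₁) drop.
L₂ = 93 − 20·log₁₀(33.5/6.5) = 93 − 14.243 = 78.76 dB SPL.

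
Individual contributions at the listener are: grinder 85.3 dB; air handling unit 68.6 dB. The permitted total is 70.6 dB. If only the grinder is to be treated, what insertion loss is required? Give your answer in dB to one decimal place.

19.0 dB

Fixed contribution from the other source: Σ 10^(L/10) = 10^(68.6/10) = 7.244e+06 (68.60 dB).
The limit corresponds to 10^(70.6/10) = 1.148e+07; subtracting the fixed part leaves 4.237e+06 for the grinder, i.e. 66.27 dB.
Required insertion loss = 85.3 − 66.27 = 19.03 dB.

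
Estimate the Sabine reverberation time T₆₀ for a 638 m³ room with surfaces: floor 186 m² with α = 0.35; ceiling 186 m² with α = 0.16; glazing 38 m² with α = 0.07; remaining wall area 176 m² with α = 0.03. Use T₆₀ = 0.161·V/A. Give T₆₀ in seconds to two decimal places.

Summing Sᵢαᵢ: 186·0.35 + 186·0.16 + 38·0.07 + 176·0.03 = 102.80 m².
T₆₀ = 0.161·V/A = 0.161·638/102.80 = 0.999 s.

1.00 s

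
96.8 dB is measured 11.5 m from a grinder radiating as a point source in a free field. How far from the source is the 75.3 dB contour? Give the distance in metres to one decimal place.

136.7 m

The 21.5 dB drop corresponds to a distance ratio of 10^(21.5/20) for a point source.
r₂ = 11.5·10^((96.8−75.3)/20) = 11.5·10^(21.5/20) = 136.68 m.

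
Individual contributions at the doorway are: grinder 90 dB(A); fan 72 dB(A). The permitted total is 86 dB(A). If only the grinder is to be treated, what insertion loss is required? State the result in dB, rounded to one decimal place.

The untreated sources together contribute 10^(72/10) = 1.585e+07, i.e. 72.00 dB(A).
The limit corresponds to 10^(86/10) = 3.981e+08; subtracting the fixed part leaves 3.823e+08 for the grinder, i.e. 85.82 dB(A).
So the grinder must be reduced from 90 to 85.82 dB(A): IL = 4.18 dB.

4.2 dB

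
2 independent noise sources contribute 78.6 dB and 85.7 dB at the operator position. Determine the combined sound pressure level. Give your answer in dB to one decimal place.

For uncorrelated sources the intensities add, so convert each level to linear form, sum, and take 10·log₁₀ of the total.
Σ 10^(L/10) = 10^(78.6/10) + 10^(85.7/10) = 4.440e+08.
L_total = 10·log₁₀(4.440e+08) = 86.47 dB.

86.5 dB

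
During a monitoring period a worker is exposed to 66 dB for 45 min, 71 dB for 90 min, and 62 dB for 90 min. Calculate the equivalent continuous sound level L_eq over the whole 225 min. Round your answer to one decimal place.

The energy average is taken in the linear domain: L_eq = 10·log₁₀[(Σ tᵢ·10^(Lᵢ/10))/T], T = 225 min.
Σ tᵢ·10^(Lᵢ/10) = 45·10^(66/10) + 90·10^(71/10) + 90·10^(62/10) = 1.455e+09.
L_eq = 10·log₁₀(1.455e+09/225) = 68.11 dB.

68.1 dB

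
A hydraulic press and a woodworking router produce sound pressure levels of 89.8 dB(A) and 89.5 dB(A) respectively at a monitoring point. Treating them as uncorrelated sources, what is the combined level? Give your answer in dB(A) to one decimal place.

For uncorrelated sources the intensities add, so convert each level to linear form, sum, and take 10·log₁₀ of the total.
Σ 10^(L/10) = 10^(89.8/10) + 10^(89.5/10) = 1.846e+09.
L_total = 10·log₁₀(1.846e+09) = 92.66 dB(A).

92.7 dB(A)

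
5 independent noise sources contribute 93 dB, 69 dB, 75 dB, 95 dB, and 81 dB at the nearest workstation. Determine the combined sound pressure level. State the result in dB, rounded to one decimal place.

97.3 dB

Incoherent sources combine by intensity addition: L_total = 10·log₁₀(Σ 10^(L_i/10)).
Σ 10^(L/10) = 10^(93/10) + 10^(69/10) + 10^(75/10) + 10^(95/10) + 10^(81/10) = 5.323e+09.
L_total = 10·log₁₀(5.323e+09) = 97.26 dB.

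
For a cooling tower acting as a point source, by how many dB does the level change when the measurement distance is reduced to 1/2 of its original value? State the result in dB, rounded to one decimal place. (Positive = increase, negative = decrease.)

+6.0 dB

Point-source spreading: ΔL = −20·log₁₀(r₂/r₁).
ΔL = −20·log₁₀(0.5) = +6.02 dB.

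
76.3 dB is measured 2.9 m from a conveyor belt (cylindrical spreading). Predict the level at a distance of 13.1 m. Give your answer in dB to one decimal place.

69.8 dB

Line-source attenuation: ΔL = 10·log₁₀(r₂/r₁) = 10·log₁₀(13.1/2.9) = 6.549 dB.
L₂ = 76.3 − 10·log₁₀(13.1/2.9) = 76.3 − 6.549 = 69.75 dB.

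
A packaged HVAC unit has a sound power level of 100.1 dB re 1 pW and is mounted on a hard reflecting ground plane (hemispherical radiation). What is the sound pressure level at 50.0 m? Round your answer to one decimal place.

L_p = L_w − 10·log₁₀(2π·r²) with r = 50.0 m.
2π·r² = 1.571e+04 m², 10·log₁₀ of that is 41.961 dB.
L_p = 100.1 − 41.961 = 58.14 dB.

58.1 dB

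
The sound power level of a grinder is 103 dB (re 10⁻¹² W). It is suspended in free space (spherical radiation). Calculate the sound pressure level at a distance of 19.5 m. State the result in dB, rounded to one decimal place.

66.2 dB

Free-field spherical radiation: L_p = L_w − 10·log₁₀(4π·r²), r = 19.5 m.
4π·r² = 4778 m², 10·log₁₀ of that is 36.793 dB.
L_p = 103 − 36.793 = 66.21 dB.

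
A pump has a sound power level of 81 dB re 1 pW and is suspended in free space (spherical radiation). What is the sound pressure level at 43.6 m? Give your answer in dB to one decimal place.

37.2 dB

L_p = L_w − 10·log₁₀(4π·r²) with r = 43.6 m.
4π·r² = 2.389e+04 m², 10·log₁₀ of that is 43.782 dB.
L_p = 81 − 43.782 = 37.22 dB.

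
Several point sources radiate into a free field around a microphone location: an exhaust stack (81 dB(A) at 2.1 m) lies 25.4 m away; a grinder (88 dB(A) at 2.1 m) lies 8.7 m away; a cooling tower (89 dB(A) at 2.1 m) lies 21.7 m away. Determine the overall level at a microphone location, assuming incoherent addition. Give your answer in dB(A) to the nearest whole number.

First find each source's level at the receiver (point-source: −20·log₁₀(r/r_ref)), then combine on an intensity basis.
exhaust stack: 81 − 20·log₁₀(25.4/2.1) = 81 − 21.65 = 59.35 dB(A).
grinder: 88 − 20·log₁₀(8.7/2.1) = 88 − 12.35 = 75.65 dB(A).
cooling tower: 89 − 20·log₁₀(21.7/2.1) = 89 − 20.28 = 68.72 dB(A).
Σ 10^(L/10) = 4.506e+07 → L_total = 10·log₁₀(4.506e+07) = 76.54 dB(A).

77 dB(A)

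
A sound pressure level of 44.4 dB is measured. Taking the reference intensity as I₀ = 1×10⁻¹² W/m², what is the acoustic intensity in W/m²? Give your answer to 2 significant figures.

I = I₀·10^(L/10) = 10⁻¹² × 10^(44.4/10) = 10^(-7.560).

2.8e-08 W/m²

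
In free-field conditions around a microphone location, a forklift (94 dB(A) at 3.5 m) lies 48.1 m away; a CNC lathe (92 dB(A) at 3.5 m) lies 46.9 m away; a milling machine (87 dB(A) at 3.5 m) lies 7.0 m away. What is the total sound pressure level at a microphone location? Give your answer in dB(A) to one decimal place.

Propagate each source to the receiver with L = L_ref − 20·log₁₀(r/r_ref), then add intensities.
forklift: 94 − 20·log₁₀(48.1/3.5) = 94 − 22.76 = 71.24 dB(A).
CNC lathe: 92 − 20·log₁₀(46.9/3.5) = 92 − 22.54 = 69.46 dB(A).
milling machine: 87 − 20·log₁₀(7.0/3.5) = 87 − 6.02 = 80.98 dB(A).
Σ 10^(L/10) = 1.474e+08 → L_total = 10·log₁₀(1.474e+08) = 81.69 dB(A).

81.7 dB(A)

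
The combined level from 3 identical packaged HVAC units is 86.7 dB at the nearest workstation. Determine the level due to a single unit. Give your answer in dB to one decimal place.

For N identical incoherent sources L_total = L₁ + 10·log₁₀ N, so L₁ = 86.7 − 10·log₁₀(3) = 86.7 − 4.771.

81.9 dB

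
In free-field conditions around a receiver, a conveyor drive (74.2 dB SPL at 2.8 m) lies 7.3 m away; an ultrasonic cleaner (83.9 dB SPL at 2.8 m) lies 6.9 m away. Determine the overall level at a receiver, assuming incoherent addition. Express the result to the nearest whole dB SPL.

76 dB SPL

First find each source's level at the receiver (point-source: −20·log₁₀(r/r_ref)), then combine on an intensity basis.
conveyor drive: 74.2 − 20·log₁₀(7.3/2.8) = 74.2 − 8.32 = 65.88 dB SPL.
ultrasonic cleaner: 83.9 − 20·log₁₀(6.9/2.8) = 83.9 − 7.83 = 76.07 dB SPL.
Σ 10^(L/10) = 4.429e+07 → L_total = 10·log₁₀(4.429e+07) = 76.46 dB SPL.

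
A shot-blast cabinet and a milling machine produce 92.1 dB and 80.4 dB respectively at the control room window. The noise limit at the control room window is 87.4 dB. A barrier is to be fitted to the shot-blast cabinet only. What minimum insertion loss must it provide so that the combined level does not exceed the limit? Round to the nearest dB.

The untreated sources together contribute 10^(80.4/10) = 1.096e+08, i.e. 80.40 dB.
The limit corresponds to 10^(87.4/10) = 5.495e+08; subtracting the fixed part leaves 4.399e+08 for the shot-blast cabinet, i.e. 86.43 dB.
So the shot-blast cabinet must be reduced from 92.1 to 86.43 dB: IL = 5.67 dB.

6 dB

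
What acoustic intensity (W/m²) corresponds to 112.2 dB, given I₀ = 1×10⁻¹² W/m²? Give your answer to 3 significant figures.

0.166 W/m²

I/I₀ = 10^(112.2/10) = 1.66e+11, so I = 1.66e+11 × 10⁻¹² W/m².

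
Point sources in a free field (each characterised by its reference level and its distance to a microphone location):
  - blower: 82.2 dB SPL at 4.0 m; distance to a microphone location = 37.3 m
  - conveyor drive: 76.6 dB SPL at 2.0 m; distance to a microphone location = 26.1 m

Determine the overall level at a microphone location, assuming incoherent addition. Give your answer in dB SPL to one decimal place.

63.4 dB SPL

Apply inverse-square spreading to bring every level to the receiver, then sum 10^(L/10).
blower: 82.2 − 20·log₁₀(37.3/4.0) = 82.2 − 19.39 = 62.81 dB SPL.
conveyor drive: 76.6 − 20·log₁₀(26.1/2.0) = 76.6 − 22.31 = 54.29 dB SPL.
Σ 10^(L/10) = 2.177e+06 → L_total = 10·log₁₀(2.177e+06) = 63.38 dB SPL.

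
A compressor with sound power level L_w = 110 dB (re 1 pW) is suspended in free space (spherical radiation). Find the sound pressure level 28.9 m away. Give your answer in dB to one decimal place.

L_p = L_w − 10·log₁₀(4π·r²) with r = 28.9 m.
4π·r² = 1.05e+04 m², 10·log₁₀ of that is 40.210 dB.
L_p = 110 − 40.210 = 69.79 dB.

69.8 dB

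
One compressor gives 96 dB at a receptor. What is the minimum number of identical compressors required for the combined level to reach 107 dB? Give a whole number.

Need L₁ + 10·log₁₀ N ≥ 107, i.e. log₁₀ N ≥ 1.10.
N ≥ 10^(11.0/10) = 12.589, so N = 13.

13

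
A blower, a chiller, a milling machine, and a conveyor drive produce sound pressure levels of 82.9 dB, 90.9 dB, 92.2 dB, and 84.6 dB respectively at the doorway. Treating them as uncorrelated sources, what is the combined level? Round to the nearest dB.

95 dB

Incoherent sources combine by intensity addition: L_total = 10·log₁₀(Σ 10^(L_i/10)).
Σ 10^(L/10) = 10^(82.9/10) + 10^(90.9/10) + 10^(92.2/10) + 10^(84.6/10) = 3.373e+09.
L_total = 10·log₁₀(3.373e+09) = 95.28 dB.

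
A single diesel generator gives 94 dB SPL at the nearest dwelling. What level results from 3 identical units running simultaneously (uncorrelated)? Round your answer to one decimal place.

With 3 equal, uncorrelated contributions the intensity is 3× that of one unit, giving a rise of 10·log₁₀ 3.
L_total = 94 + 10·log₁₀(3) = 94 + 4.771 = 98.77 dB SPL.

98.8 dB SPL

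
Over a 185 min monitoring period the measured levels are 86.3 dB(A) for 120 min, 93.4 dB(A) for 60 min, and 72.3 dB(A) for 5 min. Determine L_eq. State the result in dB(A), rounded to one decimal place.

L_eq = 10·log₁₀[(1/T)·Σ tᵢ·10^(Lᵢ/10)] with T = 185 min.
Σ tᵢ·10^(Lᵢ/10) = 120·10^(86.3/10) + 60·10^(93.4/10) + 5·10^(72.3/10) = 1.825e+11.
L_eq = 10·log₁₀(1.825e+11/185) = 89.94 dB(A).

89.9 dB(A)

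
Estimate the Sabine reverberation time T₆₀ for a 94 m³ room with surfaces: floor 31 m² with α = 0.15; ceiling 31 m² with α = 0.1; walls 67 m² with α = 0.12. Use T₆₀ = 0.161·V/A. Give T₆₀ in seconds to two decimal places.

Summing Sᵢαᵢ: 31·0.15 + 31·0.1 + 67·0.12 = 15.79 m².
T₆₀ = 0.161 × 94 / 15.79 = 0.958 s.

0.96 s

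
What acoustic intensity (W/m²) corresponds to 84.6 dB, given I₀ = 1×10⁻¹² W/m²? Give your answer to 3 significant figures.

I/I₀ = 10^(84.6/10) = 2.884e+08, so I = 2.884e+08 × 10⁻¹² W/m².

0.000288 W/m²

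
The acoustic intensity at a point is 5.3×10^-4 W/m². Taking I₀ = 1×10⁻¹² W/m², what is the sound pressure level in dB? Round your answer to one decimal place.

87.2 dB

I/I₀ = 5.3×10^-4/10⁻¹² = 5.3×10^8, and L = 10·log₁₀(I/I₀).
L = 10·(0.7243 + 8) = 87.24 dB.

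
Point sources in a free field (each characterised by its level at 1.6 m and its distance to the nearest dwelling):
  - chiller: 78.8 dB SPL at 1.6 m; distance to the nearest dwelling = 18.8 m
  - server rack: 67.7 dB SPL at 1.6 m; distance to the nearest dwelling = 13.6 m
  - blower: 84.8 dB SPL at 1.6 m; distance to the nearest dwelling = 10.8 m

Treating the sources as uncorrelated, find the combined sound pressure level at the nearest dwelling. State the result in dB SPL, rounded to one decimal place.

First find each source's level at the receiver (point-source: −20·log₁₀(r/r_ref)), then combine on an intensity basis.
chiller: 78.8 − 20·log₁₀(18.8/1.6) = 78.8 − 21.40 = 57.40 dB SPL.
server rack: 67.7 − 20·log₁₀(13.6/1.6) = 67.7 − 18.59 = 49.11 dB SPL.
blower: 84.8 − 20·log₁₀(10.8/1.6) = 84.8 − 16.59 = 68.21 dB SPL.
Σ 10^(L/10) = 7.259e+06 → L_total = 10·log₁₀(7.259e+06) = 68.61 dB SPL.

68.6 dB SPL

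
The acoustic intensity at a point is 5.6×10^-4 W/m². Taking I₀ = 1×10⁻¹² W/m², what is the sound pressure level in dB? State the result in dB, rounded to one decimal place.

I/I₀ = 5.6×10^-4/10⁻¹² = 5.6×10^8, and L = 10·log₁₀(I/I₀).
L = 10·(0.7482 + 8) = 87.48 dB.

87.5 dB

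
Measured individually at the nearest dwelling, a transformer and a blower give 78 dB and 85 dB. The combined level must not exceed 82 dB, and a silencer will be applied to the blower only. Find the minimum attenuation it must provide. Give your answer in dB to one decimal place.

5.2 dB

The untreated sources together contribute 10^(78/10) = 6.310e+07, i.e. 78.00 dB.
To meet 82 dB overall, the treated blower may contribute at most 10^(82/10) − 6.310e+07 = 9.539e+07, i.e. 79.80 dB.
So the blower must be reduced from 85 to 79.80 dB: IL = 5.20 dB.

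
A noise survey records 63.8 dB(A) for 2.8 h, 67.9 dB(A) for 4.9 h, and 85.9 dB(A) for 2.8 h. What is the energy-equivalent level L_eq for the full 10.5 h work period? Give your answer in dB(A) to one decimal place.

80.3 dB(A)

Weight each interval's intensity by its duration and average over T = 10.5 h:
Σ tᵢ·10^(Lᵢ/10) = 2.8·10^(63.8/10) + 4.9·10^(67.9/10) + 2.8·10^(85.9/10) = 1.126e+09.
L_eq = 10·log₁₀(1.126e+09/10.5) = 80.30 dB(A).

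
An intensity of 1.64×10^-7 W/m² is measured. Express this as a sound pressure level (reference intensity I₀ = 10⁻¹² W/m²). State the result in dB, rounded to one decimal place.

52.1 dB

I/I₀ = 1.64×10^-7/10⁻¹² = 1.64×10^5, and L = 10·log₁₀(I/I₀).
L = 10·(0.2148 + 5) = 52.15 dB.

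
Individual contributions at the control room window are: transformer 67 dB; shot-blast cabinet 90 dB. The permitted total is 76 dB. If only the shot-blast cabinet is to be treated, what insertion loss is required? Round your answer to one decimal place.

14.6 dB

Everything except the shot-blast cabinet sums to 10^(67/10) = 5.012e+06 in linear terms, 67.00 dB.
To meet 76 dB overall, the treated shot-blast cabinet may contribute at most 10^(76/10) − 5.012e+06 = 3.480e+07, i.e. 75.42 dB.
So the shot-blast cabinet must be reduced from 90 to 75.42 dB: IL = 14.58 dB.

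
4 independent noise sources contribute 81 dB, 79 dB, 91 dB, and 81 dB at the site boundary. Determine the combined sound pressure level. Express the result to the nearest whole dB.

For uncorrelated sources the intensities add, so convert each level to linear form, sum, and take 10·log₁₀ of the total.
Σ 10^(L/10) = 10^(81/10) + 10^(79/10) + 10^(91/10) + 10^(81/10) = 1.590e+09.
L_total = 10·log₁₀(1.590e+09) = 92.01 dB.

92 dB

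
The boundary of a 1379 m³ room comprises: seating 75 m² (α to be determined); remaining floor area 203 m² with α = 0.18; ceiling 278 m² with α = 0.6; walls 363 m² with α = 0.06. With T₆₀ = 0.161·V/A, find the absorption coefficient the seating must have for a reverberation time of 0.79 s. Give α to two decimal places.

From T₆₀ = 0.161·V/A, the target T₆₀ = 0.79 s needs A = 0.161·1379/0.79 = 281.04 m².
Absorption from the other surfaces = 203·0.18 + 278·0.6 + 363·0.06 = 225.12 m², so the seating must supply 55.92 m² over 75 m².
α = 55.92/75 = 0.746.

0.75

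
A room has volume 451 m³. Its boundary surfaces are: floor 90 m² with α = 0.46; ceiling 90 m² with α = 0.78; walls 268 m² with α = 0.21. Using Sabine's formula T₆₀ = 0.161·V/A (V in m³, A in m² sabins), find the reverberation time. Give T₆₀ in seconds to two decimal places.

Total absorption A = 90·0.46 + 90·0.78 + 268·0.21 = 167.88 m² sabins.
T₆₀ = 0.161 × 451 / 167.88 = 0.433 s.

0.43 s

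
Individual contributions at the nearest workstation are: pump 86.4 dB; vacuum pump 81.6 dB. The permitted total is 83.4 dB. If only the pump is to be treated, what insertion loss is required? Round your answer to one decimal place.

7.7 dB

Everything except the pump sums to 10^(81.6/10) = 1.445e+08 in linear terms, 81.60 dB.
To meet 83.4 dB overall, the treated pump may contribute at most 10^(83.4/10) − 1.445e+08 = 7.423e+07, i.e. 78.71 dB.
Required insertion loss = 86.4 − 78.71 = 7.69 dB.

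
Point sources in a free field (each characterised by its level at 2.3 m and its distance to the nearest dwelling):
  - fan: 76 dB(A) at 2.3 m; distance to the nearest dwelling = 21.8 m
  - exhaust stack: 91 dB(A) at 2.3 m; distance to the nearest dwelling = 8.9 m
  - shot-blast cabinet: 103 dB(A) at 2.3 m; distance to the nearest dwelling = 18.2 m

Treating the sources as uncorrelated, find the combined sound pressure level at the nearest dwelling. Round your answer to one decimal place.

86.1 dB(A)

First find each source's level at the receiver (point-source: −20·log₁₀(r/r_ref)), then combine on an intensity basis.
fan: 76 − 20·log₁₀(21.8/2.3) = 76 − 19.53 = 56.47 dB(A).
exhaust stack: 91 − 20·log₁₀(8.9/2.3) = 91 − 11.75 = 79.25 dB(A).
shot-blast cabinet: 103 − 20·log₁₀(18.2/2.3) = 103 − 17.97 = 85.03 dB(A).
Σ 10^(L/10) = 4.032e+08 → L_total = 10·log₁₀(4.032e+08) = 86.05 dB(A).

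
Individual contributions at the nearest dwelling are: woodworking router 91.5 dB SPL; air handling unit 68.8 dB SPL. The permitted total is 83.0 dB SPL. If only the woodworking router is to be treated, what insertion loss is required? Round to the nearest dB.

The untreated sources together contribute 10^(68.8/10) = 7.586e+06, i.e. 68.80 dB SPL.
The limit corresponds to 10^(83.0/10) = 1.995e+08; subtracting the fixed part leaves 1.919e+08 for the woodworking router, i.e. 82.83 dB SPL.
Required insertion loss = 91.5 − 82.83 = 8.67 dB.

9 dB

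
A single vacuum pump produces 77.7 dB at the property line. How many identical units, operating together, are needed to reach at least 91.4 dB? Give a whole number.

N identical sources give L₁ + 10·log₁₀ N, so require 10·log₁₀ N ≥ 91.4 − 77.7 = 13.7 dB.
N ≥ 10^(13.7/10) = 23.442, so N = 24.

24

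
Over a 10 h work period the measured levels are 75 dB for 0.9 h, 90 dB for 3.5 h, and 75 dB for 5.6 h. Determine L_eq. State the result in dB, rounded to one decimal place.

85.7 dB

L_eq = 10·log₁₀[(1/T)·Σ tᵢ·10^(Lᵢ/10)] with T = 10 h.
Σ tᵢ·10^(Lᵢ/10) = 0.9·10^(75/10) + 3.5·10^(90/10) + 5.6·10^(75/10) = 3.706e+09.
L_eq = 10·log₁₀(3.706e+09/10) = 85.69 dB.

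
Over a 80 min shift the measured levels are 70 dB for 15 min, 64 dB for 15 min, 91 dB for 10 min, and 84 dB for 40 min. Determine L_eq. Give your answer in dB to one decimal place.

L_eq = 10·log₁₀[(1/T)·Σ tᵢ·10^(Lᵢ/10)] with T = 80 min.
Σ tᵢ·10^(Lᵢ/10) = 15·10^(70/10) + 15·10^(64/10) + 10·10^(91/10) + 40·10^(84/10) = 2.282e+10.
L_eq = 10·log₁₀(2.282e+10/80) = 84.55 dB.

84.6 dB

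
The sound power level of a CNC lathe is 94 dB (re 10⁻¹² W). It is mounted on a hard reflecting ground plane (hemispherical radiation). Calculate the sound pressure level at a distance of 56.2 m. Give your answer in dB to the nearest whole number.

51 dB

Free-field hemispherical radiation: L_p = L_w − 10·log₁₀(2π·r²), r = 56.2 m.
2π·r² = 1.985e+04 m², 10·log₁₀ of that is 42.977 dB.
L_p = 94 − 42.977 = 51.02 dB.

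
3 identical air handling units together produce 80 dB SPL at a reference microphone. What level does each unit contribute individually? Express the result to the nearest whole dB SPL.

75 dB SPL

For N identical incoherent sources L_total = L₁ + 10·log₁₀ N, so L₁ = 80 − 10·log₁₀(3) = 80 − 4.771.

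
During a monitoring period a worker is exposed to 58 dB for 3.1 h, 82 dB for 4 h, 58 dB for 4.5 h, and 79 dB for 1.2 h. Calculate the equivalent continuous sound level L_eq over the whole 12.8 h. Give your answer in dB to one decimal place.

77.6 dB

L_eq = 10·log₁₀[(1/T)·Σ tᵢ·10^(Lᵢ/10)] with T = 12.8 h.
Σ tᵢ·10^(Lᵢ/10) = 3.1·10^(58/10) + 4·10^(82/10) + 4.5·10^(58/10) + 1.2·10^(79/10) = 7.341e+08.
L_eq = 10·log₁₀(7.341e+08/12.8) = 77.59 dB.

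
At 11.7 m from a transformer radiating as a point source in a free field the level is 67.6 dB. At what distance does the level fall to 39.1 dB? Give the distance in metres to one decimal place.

For a point source L₁ − L₂ = 20·log₁₀(r₂/r₁), so r₂ = r₁·10^((L₁−L₂)/20).
r₂ = 11.7·10^((67.6−39.1)/20) = 11.7·10^(28.5/20) = 311.30 m.

311.3 m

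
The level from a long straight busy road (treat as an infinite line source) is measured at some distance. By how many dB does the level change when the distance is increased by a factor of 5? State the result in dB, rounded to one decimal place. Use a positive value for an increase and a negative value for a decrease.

-7.0 dB

With cylindrical spreading the level changes by −10·log₁₀(r₂/r₁).
ΔL = −10·log₁₀(5) = -6.99 dB.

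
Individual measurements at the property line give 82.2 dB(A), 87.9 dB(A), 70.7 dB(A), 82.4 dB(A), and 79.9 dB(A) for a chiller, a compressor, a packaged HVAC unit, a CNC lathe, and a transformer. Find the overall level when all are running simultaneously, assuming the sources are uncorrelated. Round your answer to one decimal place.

Incoherent sources combine by intensity addition: L_total = 10·log₁₀(Σ 10^(L_i/10)).
Σ 10^(L/10) = 10^(82.2/10) + 10^(87.9/10) + 10^(70.7/10) + 10^(82.4/10) + 10^(79.9/10) = 1.066e+09.
L_total = 10·log₁₀(1.066e+09) = 90.28 dB(A).

90.3 dB(A)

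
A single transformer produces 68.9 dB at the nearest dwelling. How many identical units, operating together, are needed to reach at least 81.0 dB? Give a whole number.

The shortfall is 81.0 − 68.9 = 12.1 dB, and N units add 10·log₁₀ N, so need 10·log₁₀ N ≥ 12.1.
N ≥ 10^(12.1/10) = 16.218, so N = 17.

17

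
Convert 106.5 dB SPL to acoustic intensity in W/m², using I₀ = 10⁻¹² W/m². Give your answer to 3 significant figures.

I/I₀ = 10^(106.5/10) = 4.467e+10, so I = 4.467e+10 × 10⁻¹² W/m².

0.0447 W/m²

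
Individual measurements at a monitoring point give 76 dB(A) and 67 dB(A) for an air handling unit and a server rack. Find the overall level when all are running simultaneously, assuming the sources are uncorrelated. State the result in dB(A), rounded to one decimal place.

76.5 dB(A)

Incoherent sources combine by intensity addition: L_total = 10·log₁₀(Σ 10^(L_i/10)).
Σ 10^(L/10) = 10^(76/10) + 10^(67/10) = 4.482e+07.
L_total = 10·log₁₀(4.482e+07) = 76.51 dB(A).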